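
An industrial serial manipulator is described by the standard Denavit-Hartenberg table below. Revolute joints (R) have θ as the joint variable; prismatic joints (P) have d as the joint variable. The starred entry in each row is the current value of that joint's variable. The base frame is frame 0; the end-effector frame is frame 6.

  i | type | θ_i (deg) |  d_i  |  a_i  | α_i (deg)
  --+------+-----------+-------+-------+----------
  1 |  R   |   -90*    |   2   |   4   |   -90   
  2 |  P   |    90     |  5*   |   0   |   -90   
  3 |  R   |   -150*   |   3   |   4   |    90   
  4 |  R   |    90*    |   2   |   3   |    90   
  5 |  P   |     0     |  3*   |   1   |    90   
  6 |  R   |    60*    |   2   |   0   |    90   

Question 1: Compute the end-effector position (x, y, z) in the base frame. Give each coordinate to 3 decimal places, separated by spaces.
after link 1: o_1 = (0.0000, -4.0000, 2.0000)
after link 2: o_2 = (5.0000, -4.0000, 2.0000)
after link 3: o_3 = (7.0000, -1.0000, 5.4641)
after link 4: o_4 = (5.2679, 2.0000, 6.4641)
after link 5: o_5 = (6.7679, 3.0000, 9.0622)
after link 6: o_6 = (8.5000, 3.0000, 8.0622)

8.500 3.000 8.062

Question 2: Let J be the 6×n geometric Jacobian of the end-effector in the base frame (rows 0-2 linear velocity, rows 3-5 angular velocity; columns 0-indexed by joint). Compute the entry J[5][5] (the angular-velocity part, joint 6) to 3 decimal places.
-0.500

axis z_5 = (0.8660,-0.0000,-0.5000); lever o_n−o_5 = (1.7321,0.0000,-1.0000)
cross product → J_v[:, 5] = (0.0000,0.0000,0.0000)
J_ω[:, 5] = z_5
entry J[5][5] = -0.5000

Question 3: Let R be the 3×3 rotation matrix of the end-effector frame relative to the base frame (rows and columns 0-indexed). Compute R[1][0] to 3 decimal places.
0.500

End-effector x-axis (col 0 of R) = (0.4330,0.5000,0.7500)
R[1][0] = 0.5000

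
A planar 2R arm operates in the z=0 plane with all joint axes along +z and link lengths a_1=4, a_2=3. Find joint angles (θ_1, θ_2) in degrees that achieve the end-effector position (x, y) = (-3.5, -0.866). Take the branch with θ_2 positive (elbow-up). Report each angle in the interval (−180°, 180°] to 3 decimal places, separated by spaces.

147.795 120.000

cos θ_2 = (13.0000−4²−3²)/(2·4·3) = -0.5000; θ_2 = 120.0001° (elbow-up)
β = atan2(-0.8660,-3.5000) = -166.1025°; ψ = atan2(2.5981,2.5000) = 46.1021°
θ_1 = β − ψ = -212.2046°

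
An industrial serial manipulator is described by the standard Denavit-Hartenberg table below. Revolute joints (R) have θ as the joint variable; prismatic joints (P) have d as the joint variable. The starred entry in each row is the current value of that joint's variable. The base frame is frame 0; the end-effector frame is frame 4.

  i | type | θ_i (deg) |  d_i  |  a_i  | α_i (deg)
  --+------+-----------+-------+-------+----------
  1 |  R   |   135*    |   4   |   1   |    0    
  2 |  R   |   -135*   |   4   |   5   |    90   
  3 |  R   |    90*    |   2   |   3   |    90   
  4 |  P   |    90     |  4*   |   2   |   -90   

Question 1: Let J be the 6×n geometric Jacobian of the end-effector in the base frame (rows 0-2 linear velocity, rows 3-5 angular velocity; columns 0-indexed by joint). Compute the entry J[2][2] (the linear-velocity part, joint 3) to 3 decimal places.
axis z_2 = (0.0000,-1.0000,0.0000); lever o_n−o_2 = (4.0000,-4.0000,3.0000)
cross product → J_v[:, 2] = (-3.0000,0.0000,4.0000)
J_ω[:, 2] = z_2
entry J[2][2] = 4.0000

4.000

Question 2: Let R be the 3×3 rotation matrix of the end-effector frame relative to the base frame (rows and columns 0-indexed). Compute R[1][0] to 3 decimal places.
-1.000

End-effector x-axis (col 0 of R) = (-0.0000,-1.0000,0.0000)
R[1][0] = -1.0000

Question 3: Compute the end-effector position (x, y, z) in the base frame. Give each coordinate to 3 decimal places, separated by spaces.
8.293 -3.293 11.000

after link 1: o_1 = (-0.7071, 0.7071, 4.0000)
after link 2: o_2 = (4.2929, 0.7071, 8.0000)
after link 3: o_3 = (4.2929, -1.2929, 11.0000)
after link 4: o_4 = (8.2929, -3.2929, 11.0000)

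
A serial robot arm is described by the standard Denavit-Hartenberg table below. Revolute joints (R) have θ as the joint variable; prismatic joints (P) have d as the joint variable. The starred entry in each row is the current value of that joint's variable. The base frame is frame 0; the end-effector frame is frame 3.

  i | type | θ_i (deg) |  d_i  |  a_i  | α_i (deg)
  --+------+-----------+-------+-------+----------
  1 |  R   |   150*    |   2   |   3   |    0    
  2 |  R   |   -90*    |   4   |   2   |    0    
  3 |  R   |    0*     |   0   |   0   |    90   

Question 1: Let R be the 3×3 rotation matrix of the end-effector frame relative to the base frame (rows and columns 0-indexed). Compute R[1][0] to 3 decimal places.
End-effector x-axis (col 0 of R) = (0.5000,0.8660,0.0000)
R[1][0] = 0.8660

0.866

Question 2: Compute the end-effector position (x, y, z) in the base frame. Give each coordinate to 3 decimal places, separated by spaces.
after link 1: o_1 = (-2.5981, 1.5000, 2.0000)
after link 2: o_2 = (-1.5981, 3.2321, 6.0000)
after link 3: o_3 = (-1.5981, 3.2321, 6.0000)

-1.598 3.232 6.000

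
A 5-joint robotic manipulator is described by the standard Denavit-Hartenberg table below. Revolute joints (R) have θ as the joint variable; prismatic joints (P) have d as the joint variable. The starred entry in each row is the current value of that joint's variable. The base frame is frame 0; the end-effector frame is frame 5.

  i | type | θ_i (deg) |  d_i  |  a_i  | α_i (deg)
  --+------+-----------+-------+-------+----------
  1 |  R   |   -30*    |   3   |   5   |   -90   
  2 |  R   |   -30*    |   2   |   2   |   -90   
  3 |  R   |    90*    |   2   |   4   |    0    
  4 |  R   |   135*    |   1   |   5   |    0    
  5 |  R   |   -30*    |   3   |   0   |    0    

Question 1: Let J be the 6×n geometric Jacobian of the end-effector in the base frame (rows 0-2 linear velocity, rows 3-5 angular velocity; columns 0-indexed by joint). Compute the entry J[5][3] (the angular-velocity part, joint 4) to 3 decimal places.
-0.866

axis z_3 = (0.4330,-0.2500,-0.8660); lever o_n−o_3 = (0.8482,3.5928,-5.2319)
cross product → J_v[:, 3] = (4.4194,1.5309,1.7678)
J_ω[:, 3] = z_3
entry J[5][3] = -0.8660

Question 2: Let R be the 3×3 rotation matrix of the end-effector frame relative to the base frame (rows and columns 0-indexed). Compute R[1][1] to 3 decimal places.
End-effector y-axis (col 1 of R) = (0.6771,0.7244,0.1294)
R[1][1] = 0.7244

0.724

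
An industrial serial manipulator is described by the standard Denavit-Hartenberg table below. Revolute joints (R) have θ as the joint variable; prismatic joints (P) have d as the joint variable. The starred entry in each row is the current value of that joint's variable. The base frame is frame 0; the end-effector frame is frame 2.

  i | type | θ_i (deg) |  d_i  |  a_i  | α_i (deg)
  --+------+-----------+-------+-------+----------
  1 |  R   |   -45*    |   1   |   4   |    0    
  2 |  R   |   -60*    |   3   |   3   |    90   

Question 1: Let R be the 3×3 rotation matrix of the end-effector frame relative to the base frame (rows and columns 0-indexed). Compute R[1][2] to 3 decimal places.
End-effector z-axis (col 2 of R) = (-0.9659,0.2588,0.0000)
R[1][2] = 0.2588

0.259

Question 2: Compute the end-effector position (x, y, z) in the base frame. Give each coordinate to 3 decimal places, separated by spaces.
after link 1: o_1 = (2.8284, -2.8284, 1.0000)
after link 2: o_2 = (2.0520, -5.7262, 4.0000)

2.052 -5.726 4.000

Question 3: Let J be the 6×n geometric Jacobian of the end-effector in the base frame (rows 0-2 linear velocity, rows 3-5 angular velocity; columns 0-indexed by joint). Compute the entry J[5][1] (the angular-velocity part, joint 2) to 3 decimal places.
axis z_1 = (0.0000,0.0000,1.0000); lever o_n−o_1 = (-0.7765,-2.8978,3.0000)
cross product → J_v[:, 1] = (2.8978,-0.7765,0.0000)
J_ω[:, 1] = z_1
entry J[5][1] = 1.0000

1.000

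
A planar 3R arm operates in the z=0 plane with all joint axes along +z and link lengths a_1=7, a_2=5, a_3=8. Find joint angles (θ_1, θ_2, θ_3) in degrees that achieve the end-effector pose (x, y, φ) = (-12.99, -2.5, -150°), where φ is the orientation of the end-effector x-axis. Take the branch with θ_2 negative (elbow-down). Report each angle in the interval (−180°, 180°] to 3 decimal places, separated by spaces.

wrist centre = target − a_3·(cos φ, sin φ) = (-6.0618, 1.5000)
cos θ_2 = (38.9954−7²−5²)/(2·7·5) = -0.5001; θ_2 = -120.0044° (elbow-down)
β = atan2(1.5000,-6.0618) = 166.1013°; ψ = atan2(-4.3299,4.4997) = -43.8987°
θ_1 = β − ψ = 210.0000°
θ_3 = φ − θ_1 − θ_2 = 120.0044° (wrapped to (-180°,180°])

-150.000 -120.004 120.004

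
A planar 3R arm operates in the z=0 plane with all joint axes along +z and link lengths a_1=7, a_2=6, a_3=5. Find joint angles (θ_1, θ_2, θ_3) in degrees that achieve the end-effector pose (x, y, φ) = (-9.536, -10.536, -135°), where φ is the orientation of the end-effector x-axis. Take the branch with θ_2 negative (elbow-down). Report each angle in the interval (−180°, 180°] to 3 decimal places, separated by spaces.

-90.004 -89.992 44.996

wrist centre = target − a_3·(cos φ, sin φ) = (-6.0005, -7.0005)
cos θ_2 = (85.0121−7²−6²)/(2·7·6) = 0.0001; θ_2 = -89.9917° (elbow-down)
β = atan2(-7.0005,-6.0005) = -130.6016°; ψ = atan2(-6.0000,7.0009) = -40.5978°
θ_1 = β − ψ = -90.0038°
θ_3 = φ − θ_1 − θ_2 = 44.9955° (wrapped to (-180°,180°])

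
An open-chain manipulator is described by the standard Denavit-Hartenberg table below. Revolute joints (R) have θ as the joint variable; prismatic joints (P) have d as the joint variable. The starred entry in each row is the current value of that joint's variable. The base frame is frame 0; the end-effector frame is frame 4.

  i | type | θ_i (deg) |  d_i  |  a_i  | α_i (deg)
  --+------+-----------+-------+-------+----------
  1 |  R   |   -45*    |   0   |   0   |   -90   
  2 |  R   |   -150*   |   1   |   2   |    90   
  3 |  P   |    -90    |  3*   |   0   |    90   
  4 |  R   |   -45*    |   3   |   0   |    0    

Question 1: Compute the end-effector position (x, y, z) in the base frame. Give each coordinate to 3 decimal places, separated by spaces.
0.259 1.155 -3.098

after link 1: o_1 = (0.0000, 0.0000, 0.0000)
after link 2: o_2 = (-0.5176, 1.9319, 1.0000)
after link 3: o_3 = (-1.5783, 2.9925, -1.5981)
after link 4: o_4 = (0.2588, 1.1554, -3.0981)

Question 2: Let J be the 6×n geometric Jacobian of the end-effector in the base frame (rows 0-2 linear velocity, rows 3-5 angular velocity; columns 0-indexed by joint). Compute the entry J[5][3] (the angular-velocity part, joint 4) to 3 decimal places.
axis z_3 = (0.6124,-0.6124,-0.5000); lever o_n−o_3 = (1.8371,-1.8371,-1.5000)
cross product → J_v[:, 3] = (0.0000,0.0000,0.0000)
J_ω[:, 3] = z_3
entry J[5][3] = -0.5000

-0.500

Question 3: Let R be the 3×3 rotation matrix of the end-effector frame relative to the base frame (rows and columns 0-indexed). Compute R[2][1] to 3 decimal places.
-0.612

End-effector y-axis (col 1 of R) = (-0.7500,-0.2500,-0.6124)
R[2][1] = -0.6124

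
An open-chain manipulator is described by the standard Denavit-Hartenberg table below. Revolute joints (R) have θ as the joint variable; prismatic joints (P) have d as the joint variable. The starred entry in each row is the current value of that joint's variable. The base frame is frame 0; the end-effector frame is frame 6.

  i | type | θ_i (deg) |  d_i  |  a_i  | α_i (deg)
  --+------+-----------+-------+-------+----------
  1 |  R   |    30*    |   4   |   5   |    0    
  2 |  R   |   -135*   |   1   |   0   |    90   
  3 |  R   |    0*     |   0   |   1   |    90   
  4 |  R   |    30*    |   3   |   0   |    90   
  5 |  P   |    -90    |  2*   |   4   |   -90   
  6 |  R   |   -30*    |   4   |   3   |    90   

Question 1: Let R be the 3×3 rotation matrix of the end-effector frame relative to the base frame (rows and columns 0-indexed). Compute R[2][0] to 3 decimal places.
0.866

End-effector x-axis (col 0 of R) = (0.3536,-0.3536,0.8660)
R[2][0] = 0.8660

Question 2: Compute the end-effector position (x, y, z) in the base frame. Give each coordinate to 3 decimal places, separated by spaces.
3.718 -3.769 8.598

after link 1: o_1 = (4.3301, 2.5000, 4.0000)
after link 2: o_2 = (4.3301, 2.5000, 5.0000)
after link 3: o_3 = (4.0713, 1.5341, 5.0000)
after link 4: o_4 = (4.0713, 1.5341, 2.0000)
after link 5: o_5 = (5.4855, 0.1199, 6.0000)
after link 6: o_6 = (3.7178, -3.7692, 8.5981)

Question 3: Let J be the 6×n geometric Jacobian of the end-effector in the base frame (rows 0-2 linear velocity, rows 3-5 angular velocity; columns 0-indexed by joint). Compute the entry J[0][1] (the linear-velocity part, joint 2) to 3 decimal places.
axis z_1 = (0.0000,0.0000,1.0000); lever o_n−o_1 = (-0.6124,-6.2692,4.5981)
cross product → J_v[:, 1] = (6.2692,-0.6124,0.0000)
J_ω[:, 1] = z_1
entry J[0][1] = 6.2692

6.269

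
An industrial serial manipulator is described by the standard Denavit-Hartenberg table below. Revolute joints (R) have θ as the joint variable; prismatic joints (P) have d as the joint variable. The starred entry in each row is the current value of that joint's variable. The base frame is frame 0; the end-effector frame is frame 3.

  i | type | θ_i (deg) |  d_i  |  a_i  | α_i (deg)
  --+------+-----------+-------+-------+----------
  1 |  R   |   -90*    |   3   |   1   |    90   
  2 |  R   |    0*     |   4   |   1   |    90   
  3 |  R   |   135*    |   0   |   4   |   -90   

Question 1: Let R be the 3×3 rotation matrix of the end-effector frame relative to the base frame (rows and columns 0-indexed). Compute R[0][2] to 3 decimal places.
End-effector z-axis (col 2 of R) = (0.7071,0.7071,-0.0000)
R[0][2] = 0.7071

0.707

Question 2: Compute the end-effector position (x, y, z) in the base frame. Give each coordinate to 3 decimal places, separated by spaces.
after link 1: o_1 = (0.0000, -1.0000, 3.0000)
after link 2: o_2 = (-4.0000, -2.0000, 3.0000)
after link 3: o_3 = (-6.8284, 0.8284, 3.0000)

-6.828 0.828 3.000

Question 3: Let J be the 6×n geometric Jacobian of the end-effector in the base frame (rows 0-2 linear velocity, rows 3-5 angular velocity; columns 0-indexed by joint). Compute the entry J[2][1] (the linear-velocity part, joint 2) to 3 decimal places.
-1.828

axis z_1 = (-1.0000,-0.0000,0.0000); lever o_n−o_1 = (-6.8284,1.8284,0.0000)
cross product → J_v[:, 1] = (-0.0000,0.0000,-1.8284)
J_ω[:, 1] = z_1
entry J[2][1] = -1.8284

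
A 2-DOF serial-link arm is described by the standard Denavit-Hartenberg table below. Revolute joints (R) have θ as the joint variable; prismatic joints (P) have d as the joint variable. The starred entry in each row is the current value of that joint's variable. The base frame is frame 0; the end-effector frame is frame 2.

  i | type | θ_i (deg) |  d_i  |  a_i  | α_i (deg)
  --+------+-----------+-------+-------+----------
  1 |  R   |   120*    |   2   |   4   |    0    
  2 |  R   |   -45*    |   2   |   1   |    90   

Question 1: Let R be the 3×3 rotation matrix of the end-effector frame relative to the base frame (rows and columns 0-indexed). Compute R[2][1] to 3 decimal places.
End-effector y-axis (col 1 of R) = (-0.0000,0.0000,1.0000)
R[2][1] = 1.0000

1.000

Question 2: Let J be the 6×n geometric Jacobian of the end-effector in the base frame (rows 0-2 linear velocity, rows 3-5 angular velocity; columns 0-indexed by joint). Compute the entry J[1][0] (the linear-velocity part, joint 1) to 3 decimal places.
-1.741

axis z_0 = ẑ; lever o_n−o_0 = (-1.7412,4.4300,4.0000)
cross product → J_v[:, 0] = (-4.4300,-1.7412,0.0000)
J_ω[:, 0] = z_0
entry J[1][0] = -1.7412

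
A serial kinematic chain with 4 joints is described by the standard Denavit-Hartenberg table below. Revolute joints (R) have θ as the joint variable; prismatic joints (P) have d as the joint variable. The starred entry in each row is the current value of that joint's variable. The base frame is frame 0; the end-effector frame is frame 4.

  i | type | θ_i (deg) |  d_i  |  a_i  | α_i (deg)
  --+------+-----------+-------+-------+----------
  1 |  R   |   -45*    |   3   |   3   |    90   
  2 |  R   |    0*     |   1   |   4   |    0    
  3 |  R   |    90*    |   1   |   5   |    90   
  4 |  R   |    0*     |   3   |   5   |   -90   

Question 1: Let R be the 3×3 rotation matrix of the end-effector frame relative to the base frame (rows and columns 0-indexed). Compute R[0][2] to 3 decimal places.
-0.707

End-effector z-axis (col 2 of R) = (-0.7071,-0.7071,0.0000)
R[0][2] = -0.7071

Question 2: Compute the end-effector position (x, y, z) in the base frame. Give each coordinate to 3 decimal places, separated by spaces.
after link 1: o_1 = (2.1213, -2.1213, 3.0000)
after link 2: o_2 = (4.2426, -5.6569, 3.0000)
after link 3: o_3 = (3.5355, -6.3640, 8.0000)
after link 4: o_4 = (5.6569, -8.4853, 13.0000)

5.657 -8.485 13.000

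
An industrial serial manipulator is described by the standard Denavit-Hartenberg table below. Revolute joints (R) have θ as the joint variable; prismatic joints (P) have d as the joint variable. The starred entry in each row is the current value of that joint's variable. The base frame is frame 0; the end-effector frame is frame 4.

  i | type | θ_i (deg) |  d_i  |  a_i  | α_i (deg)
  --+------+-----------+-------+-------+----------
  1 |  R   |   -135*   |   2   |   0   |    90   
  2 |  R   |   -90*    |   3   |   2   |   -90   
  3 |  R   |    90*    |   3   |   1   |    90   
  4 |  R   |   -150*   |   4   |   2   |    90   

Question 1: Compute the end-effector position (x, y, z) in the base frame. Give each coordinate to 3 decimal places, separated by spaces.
-4.053 1.225 -4.000

after link 1: o_1 = (0.0000, 0.0000, 2.0000)
after link 2: o_2 = (-2.1213, 2.1213, 0.0000)
after link 3: o_3 = (-3.5355, -0.7071, 0.0000)
after link 4: o_4 = (-4.0532, 1.2247, -4.0000)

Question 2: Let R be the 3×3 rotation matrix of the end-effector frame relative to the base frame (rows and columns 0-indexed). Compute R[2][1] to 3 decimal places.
-1.000

End-effector y-axis (col 1 of R) = (-0.0000,0.0000,-1.0000)
R[2][1] = -1.0000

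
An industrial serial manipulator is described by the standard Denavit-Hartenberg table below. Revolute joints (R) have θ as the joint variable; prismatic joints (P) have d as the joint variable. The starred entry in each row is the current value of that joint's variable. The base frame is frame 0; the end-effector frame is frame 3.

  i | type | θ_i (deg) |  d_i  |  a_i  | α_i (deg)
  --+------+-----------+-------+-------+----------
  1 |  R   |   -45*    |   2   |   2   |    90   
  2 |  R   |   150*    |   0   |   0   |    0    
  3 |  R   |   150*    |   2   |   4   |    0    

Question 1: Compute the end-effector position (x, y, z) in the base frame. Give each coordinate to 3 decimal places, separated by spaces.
after link 1: o_1 = (1.4142, -1.4142, 2.0000)
after link 2: o_2 = (1.4142, -1.4142, 2.0000)
after link 3: o_3 = (1.4142, -4.2426, -1.4641)

1.414 -4.243 -1.464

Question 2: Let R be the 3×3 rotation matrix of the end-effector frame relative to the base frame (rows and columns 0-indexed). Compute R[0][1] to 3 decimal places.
End-effector y-axis (col 1 of R) = (0.6124,-0.6124,0.5000)
R[0][1] = 0.6124

0.612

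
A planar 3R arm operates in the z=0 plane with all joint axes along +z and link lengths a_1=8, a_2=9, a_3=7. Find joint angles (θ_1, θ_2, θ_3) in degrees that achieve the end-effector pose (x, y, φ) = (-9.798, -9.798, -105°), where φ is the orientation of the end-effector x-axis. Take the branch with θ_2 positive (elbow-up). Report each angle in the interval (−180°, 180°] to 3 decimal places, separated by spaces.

wrist centre = target − a_3·(cos φ, sin φ) = (-7.9863, -3.0365)
cos θ_2 = (73.0009−8²−9²)/(2·8·9) = -0.5000; θ_2 = 119.9996° (elbow-up)
β = atan2(-3.0365,-7.9863) = -159.1823°; ψ = atan2(7.7943,3.5001) = 65.8173°
θ_1 = β − ψ = -224.9996°
θ_3 = φ − θ_1 − θ_2 = 0.0000° (wrapped to (-180°,180°])

135.000 120.000 0.000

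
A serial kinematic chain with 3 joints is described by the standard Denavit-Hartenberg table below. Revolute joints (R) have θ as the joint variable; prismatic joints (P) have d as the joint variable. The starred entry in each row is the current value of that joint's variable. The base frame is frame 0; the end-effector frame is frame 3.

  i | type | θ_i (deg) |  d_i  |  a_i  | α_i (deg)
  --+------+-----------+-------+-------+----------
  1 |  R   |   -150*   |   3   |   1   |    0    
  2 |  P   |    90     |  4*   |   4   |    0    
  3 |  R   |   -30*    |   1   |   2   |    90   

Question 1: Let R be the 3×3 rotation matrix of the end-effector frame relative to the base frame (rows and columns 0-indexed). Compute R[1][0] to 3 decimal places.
End-effector x-axis (col 0 of R) = (-0.0000,-1.0000,0.0000)
R[1][0] = -1.0000

-1.000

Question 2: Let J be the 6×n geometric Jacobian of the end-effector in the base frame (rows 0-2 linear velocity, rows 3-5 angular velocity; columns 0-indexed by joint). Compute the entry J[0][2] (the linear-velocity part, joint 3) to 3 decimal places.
axis z_2 = (0.0000,0.0000,1.0000); lever o_n−o_2 = (-0.0000,-2.0000,1.0000)
cross product → J_v[:, 2] = (2.0000,-0.0000,0.0000)
J_ω[:, 2] = z_2
entry J[0][2] = 2.0000

2.000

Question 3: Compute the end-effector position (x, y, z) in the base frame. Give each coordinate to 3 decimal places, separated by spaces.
after link 1: o_1 = (-0.8660, -0.5000, 3.0000)
after link 2: o_2 = (1.1340, -3.9641, 7.0000)
after link 3: o_3 = (1.1340, -5.9641, 8.0000)

1.134 -5.964 8.000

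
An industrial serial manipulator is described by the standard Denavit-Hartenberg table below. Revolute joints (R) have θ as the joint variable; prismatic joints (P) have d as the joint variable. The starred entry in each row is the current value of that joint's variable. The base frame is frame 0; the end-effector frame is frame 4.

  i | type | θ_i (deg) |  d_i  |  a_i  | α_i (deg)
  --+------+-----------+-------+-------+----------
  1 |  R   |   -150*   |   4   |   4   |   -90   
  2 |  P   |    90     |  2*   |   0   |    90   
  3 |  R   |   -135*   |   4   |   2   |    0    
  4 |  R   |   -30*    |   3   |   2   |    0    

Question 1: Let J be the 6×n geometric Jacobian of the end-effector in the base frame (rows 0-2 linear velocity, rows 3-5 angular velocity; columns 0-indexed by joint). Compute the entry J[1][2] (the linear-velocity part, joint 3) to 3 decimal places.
axis z_2 = (-0.8660,-0.5000,0.0000); lever o_n−o_2 = (-7.0281,-1.8270,3.3461)
cross product → J_v[:, 2] = (-1.6730,2.8978,-1.9319)
J_ω[:, 2] = z_2
entry J[1][2] = 2.8978

2.898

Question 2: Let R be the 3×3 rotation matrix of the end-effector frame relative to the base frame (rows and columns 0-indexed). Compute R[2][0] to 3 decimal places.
0.966

End-effector x-axis (col 0 of R) = (-0.1294,0.2241,0.9659)
R[2][0] = 0.9659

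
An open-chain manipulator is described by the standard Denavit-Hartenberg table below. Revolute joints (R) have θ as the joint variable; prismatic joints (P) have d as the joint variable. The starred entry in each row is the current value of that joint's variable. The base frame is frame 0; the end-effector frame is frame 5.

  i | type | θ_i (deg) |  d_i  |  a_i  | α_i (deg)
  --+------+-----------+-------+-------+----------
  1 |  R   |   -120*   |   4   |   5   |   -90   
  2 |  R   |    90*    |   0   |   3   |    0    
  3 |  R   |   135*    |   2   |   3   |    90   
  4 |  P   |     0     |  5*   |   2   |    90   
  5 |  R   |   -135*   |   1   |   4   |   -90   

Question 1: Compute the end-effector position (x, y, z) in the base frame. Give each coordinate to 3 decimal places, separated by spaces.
-0.098 -2.171 1.000

after link 1: o_1 = (-2.5000, -4.3301, 4.0000)
after link 2: o_2 = (-2.5000, -4.3301, 1.0000)
after link 3: o_3 = (0.2927, -3.4930, 3.1213)
after link 4: o_4 = (2.7676, 0.7936, 1.0000)
after link 5: o_5 = (-0.0984, -2.1705, 1.0000)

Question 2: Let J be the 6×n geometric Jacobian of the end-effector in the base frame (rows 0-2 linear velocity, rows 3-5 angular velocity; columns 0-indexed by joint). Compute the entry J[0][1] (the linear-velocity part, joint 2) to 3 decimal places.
axis z_1 = (0.8660,-0.5000,0.0000); lever o_n−o_1 = (2.4016,2.1596,-3.0000)
cross product → J_v[:, 1] = (1.5000,2.5981,3.0711)
J_ω[:, 1] = z_1
entry J[0][1] = 1.5000

1.500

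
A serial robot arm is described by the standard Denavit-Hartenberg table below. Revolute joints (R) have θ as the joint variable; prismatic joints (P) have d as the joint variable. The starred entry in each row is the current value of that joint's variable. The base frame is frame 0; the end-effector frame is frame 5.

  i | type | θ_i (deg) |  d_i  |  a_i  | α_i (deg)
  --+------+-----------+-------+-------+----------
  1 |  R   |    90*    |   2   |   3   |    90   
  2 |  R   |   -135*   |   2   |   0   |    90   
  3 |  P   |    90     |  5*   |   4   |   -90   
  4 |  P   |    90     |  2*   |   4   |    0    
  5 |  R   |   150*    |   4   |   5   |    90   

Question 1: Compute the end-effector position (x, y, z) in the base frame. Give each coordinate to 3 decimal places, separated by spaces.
after link 1: o_1 = (0.0000, 3.0000, 2.0000)
after link 2: o_2 = (2.0000, 3.0000, 2.0000)
after link 3: o_3 = (6.0000, -0.5355, 5.5355)
after link 4: o_4 = (6.0000, 3.7071, 4.1213)
after link 5: o_5 = (3.5000, 3.4737, 10.0116)

3.500 3.474 10.012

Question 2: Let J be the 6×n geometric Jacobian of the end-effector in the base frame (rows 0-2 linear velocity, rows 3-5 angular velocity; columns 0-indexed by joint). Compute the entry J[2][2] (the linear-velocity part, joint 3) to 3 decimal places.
0.707

prismatic axis z_2 = (-0.0000,-0.7071,0.7071)
J_v[:, 2] = z_2; J_ω[:, 2] = (0,0,0)
entry J[2][2] = 0.7071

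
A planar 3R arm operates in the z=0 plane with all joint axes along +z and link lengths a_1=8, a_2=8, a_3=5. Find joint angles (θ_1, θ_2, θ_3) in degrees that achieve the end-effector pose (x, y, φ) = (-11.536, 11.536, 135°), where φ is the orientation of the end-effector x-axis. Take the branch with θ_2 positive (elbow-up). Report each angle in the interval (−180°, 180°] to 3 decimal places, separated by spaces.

wrist centre = target − a_3·(cos φ, sin φ) = (-8.0005, 8.0005)
cos θ_2 = (128.0149−8²−8²)/(2·8·8) = 0.0001; θ_2 = 89.9933° (elbow-up)
β = atan2(8.0005,-8.0005) = 135.0000°; ψ = atan2(8.0000,8.0009) = 44.9967°
θ_1 = β − ψ = 90.0033°
θ_3 = φ − θ_1 − θ_2 = -44.9967° (wrapped to (-180°,180°])

90.003 89.993 -44.997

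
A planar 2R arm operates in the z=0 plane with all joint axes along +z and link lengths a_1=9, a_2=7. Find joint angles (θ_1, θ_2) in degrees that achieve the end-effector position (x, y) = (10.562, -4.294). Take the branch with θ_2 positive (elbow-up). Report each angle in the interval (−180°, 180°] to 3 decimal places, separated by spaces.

cos θ_2 = (129.9943−9²−7²)/(2·9·7) = -0.0000; θ_2 = 90.0026° (elbow-up)
β = atan2(-4.2940,10.5620) = -22.1243°; ψ = atan2(7.0000,8.9997) = 37.8760°
θ_1 = β − ψ = -60.0003°

-60.000 90.003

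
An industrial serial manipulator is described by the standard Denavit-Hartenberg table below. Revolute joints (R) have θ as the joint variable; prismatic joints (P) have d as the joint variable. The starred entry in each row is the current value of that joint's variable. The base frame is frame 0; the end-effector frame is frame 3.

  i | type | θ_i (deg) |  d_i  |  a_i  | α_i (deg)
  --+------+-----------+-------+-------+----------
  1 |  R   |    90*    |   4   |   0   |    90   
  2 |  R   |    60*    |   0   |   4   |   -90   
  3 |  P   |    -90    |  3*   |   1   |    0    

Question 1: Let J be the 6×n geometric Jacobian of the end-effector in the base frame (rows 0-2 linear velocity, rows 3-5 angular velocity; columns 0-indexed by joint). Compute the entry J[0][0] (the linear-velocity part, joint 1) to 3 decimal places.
0.598

axis z_0 = ẑ; lever o_n−o_0 = (1.0000,-0.5981,8.9641)
cross product → J_v[:, 0] = (0.5981,1.0000,-0.0000)
J_ω[:, 0] = z_0
entry J[0][0] = 0.5981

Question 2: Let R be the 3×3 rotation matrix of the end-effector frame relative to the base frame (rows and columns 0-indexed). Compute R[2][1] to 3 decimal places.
End-effector y-axis (col 1 of R) = (-0.0000,0.5000,0.8660)
R[2][1] = 0.8660

0.866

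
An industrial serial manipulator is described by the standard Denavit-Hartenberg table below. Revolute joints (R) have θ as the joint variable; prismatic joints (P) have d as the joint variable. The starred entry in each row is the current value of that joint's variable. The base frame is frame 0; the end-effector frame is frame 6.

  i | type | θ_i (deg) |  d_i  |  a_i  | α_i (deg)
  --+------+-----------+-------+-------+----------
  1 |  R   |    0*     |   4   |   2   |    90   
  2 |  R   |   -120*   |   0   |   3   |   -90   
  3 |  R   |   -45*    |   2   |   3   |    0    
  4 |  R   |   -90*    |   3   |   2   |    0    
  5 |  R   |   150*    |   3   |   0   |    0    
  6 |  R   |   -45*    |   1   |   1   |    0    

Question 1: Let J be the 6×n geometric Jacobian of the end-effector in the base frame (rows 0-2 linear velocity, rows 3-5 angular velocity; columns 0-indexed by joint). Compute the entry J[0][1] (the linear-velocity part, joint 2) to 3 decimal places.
axis z_1 = (0.0000,-1.0000,0.0000); lever o_n−o_1 = (5.5077,-4.0355,-8.4604)
cross product → J_v[:, 1] = (8.4604,0.0000,5.5077)
J_ω[:, 1] = z_1
entry J[0][1] = 8.4604

8.460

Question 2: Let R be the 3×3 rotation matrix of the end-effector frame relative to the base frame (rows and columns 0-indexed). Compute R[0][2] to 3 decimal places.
End-effector z-axis (col 2 of R) = (0.8660,-0.0000,-0.5000)
R[0][2] = 0.8660

0.866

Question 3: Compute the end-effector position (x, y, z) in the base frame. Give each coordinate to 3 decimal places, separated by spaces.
7.508 -4.036 -4.460

after link 1: o_1 = (2.0000, 0.0000, 4.0000)
after link 2: o_2 = (0.5000, -0.0000, 1.4019)
after link 3: o_3 = (1.1714, -2.1213, -1.4352)
after link 4: o_4 = (4.4766, -3.5355, -1.7104)
after link 5: o_5 = (7.0746, -3.5355, -3.2104)
after link 6: o_6 = (7.5077, -4.0355, -4.4604)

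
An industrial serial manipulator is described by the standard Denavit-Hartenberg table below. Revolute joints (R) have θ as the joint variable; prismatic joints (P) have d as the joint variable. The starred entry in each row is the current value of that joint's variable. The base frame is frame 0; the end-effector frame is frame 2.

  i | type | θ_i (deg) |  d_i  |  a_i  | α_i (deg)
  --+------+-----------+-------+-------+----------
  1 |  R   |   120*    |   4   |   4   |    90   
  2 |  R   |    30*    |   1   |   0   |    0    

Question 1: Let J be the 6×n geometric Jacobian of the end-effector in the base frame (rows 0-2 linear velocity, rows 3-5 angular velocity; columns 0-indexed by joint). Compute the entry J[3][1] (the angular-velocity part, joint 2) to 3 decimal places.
0.866

axis z_1 = (0.8660,0.5000,0.0000); lever o_n−o_1 = (0.8660,0.5000,0.0000)
cross product → J_v[:, 1] = (-0.0000,0.0000,-0.0000)
J_ω[:, 1] = z_1
entry J[3][1] = 0.8660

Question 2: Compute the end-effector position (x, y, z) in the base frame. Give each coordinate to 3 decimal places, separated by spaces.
after link 1: o_1 = (-2.0000, 3.4641, 4.0000)
after link 2: o_2 = (-1.1340, 3.9641, 4.0000)

-1.134 3.964 4.000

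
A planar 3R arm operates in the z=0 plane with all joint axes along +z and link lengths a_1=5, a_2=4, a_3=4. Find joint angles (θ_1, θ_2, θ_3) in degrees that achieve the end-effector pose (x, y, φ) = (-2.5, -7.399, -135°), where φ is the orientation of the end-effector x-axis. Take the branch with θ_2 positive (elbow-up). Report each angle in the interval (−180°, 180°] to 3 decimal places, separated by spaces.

wrist centre = target − a_3·(cos φ, sin φ) = (0.3284, -4.5706)
cos θ_2 = (20.9980−5²−4²)/(2·5·4) = -0.5000; θ_2 = 120.0033° (elbow-up)
β = atan2(-4.5706,0.3284) = -85.8900°; ψ = atan2(3.4640,2.9998) = 49.1076°
θ_1 = β − ψ = -134.9975°
θ_3 = φ − θ_1 − θ_2 = -120.0058° (wrapped to (-180°,180°])

-134.998 120.003 -120.006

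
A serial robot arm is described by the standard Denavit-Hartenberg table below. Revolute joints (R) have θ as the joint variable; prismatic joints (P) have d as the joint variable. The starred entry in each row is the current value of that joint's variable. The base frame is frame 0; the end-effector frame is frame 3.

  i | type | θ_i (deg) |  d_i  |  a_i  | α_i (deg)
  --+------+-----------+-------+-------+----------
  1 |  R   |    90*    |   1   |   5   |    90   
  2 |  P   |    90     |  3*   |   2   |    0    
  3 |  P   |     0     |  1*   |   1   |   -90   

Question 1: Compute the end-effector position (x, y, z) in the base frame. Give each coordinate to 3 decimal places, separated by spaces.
after link 1: o_1 = (0.0000, 5.0000, 1.0000)
after link 2: o_2 = (3.0000, 5.0000, 3.0000)
after link 3: o_3 = (4.0000, 5.0000, 4.0000)

4.000 5.000 4.000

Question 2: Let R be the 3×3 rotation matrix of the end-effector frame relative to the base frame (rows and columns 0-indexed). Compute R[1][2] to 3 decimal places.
-1.000

End-effector z-axis (col 2 of R) = (0.0000,-1.0000,0.0000)
R[1][2] = -1.0000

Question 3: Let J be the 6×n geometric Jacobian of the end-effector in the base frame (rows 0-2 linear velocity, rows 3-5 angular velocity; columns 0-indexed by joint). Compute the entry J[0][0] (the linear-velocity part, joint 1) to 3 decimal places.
axis z_0 = ẑ; lever o_n−o_0 = (4.0000,5.0000,4.0000)
cross product → J_v[:, 0] = (-5.0000,4.0000,0.0000)
J_ω[:, 0] = z_0
entry J[0][0] = -5.0000

-5.000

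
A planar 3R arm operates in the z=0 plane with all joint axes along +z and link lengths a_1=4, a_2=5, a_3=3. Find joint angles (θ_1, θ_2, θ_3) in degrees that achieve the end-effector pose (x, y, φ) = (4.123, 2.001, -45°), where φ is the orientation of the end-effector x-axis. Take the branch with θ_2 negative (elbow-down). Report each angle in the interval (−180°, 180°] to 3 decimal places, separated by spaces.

wrist centre = target − a_3·(cos φ, sin φ) = (2.0017, 4.1223)
cos θ_2 = (21.0002−4²−5²)/(2·4·5) = -0.5000; θ_2 = -119.9996° (elbow-down)
β = atan2(4.1223,2.0017) = 64.1001°; ψ = atan2(-4.3301,1.5000) = -70.8931°
θ_1 = β − ψ = 134.9932°
θ_3 = φ − θ_1 − θ_2 = -59.9936° (wrapped to (-180°,180°])

134.993 -120.000 -59.994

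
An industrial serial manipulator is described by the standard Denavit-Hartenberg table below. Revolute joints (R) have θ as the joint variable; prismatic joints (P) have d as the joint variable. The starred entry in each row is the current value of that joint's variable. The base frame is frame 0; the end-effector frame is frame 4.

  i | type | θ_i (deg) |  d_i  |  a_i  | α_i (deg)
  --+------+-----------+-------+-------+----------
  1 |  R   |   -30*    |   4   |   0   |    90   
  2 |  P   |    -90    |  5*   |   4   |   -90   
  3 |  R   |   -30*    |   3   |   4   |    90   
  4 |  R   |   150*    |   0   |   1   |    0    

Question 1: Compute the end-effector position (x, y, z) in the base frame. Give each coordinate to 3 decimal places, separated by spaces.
-0.252 -7.437 -2.714

after link 1: o_1 = (0.0000, 0.0000, 4.0000)
after link 2: o_2 = (-2.5000, -4.3301, 0.0000)
after link 3: o_3 = (-0.9019, -7.5622, -3.4641)
after link 4: o_4 = (-0.2524, -7.4372, -2.7141)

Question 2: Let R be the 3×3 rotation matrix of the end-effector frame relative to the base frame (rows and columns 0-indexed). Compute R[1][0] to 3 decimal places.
End-effector x-axis (col 0 of R) = (0.6495,0.1250,0.7500)
R[1][0] = 0.1250

0.125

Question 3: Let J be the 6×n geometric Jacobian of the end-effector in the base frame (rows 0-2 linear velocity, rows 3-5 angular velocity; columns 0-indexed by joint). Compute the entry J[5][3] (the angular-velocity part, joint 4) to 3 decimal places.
axis z_3 = (-0.4330,-0.7500,0.5000); lever o_n−o_3 = (0.6495,0.1250,0.7500)
cross product → J_v[:, 3] = (-0.6250,0.6495,0.4330)
J_ω[:, 3] = z_3
entry J[5][3] = 0.5000

0.500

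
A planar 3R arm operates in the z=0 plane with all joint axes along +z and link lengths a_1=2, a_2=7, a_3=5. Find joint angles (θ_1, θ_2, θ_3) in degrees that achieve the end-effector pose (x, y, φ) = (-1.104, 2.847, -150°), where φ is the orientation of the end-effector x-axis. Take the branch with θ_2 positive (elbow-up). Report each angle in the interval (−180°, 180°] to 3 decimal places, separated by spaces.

wrist centre = target − a_3·(cos φ, sin φ) = (3.2261, 5.3470)
cos θ_2 = (38.9983−2²−7²)/(2·2·7) = -0.5001; θ_2 = 120.0040° (elbow-up)
β = atan2(5.3470,3.2261) = 58.8952°; ψ = atan2(6.0619,-1.5004) = 103.9022°
θ_1 = β − ψ = -45.0070°
θ_3 = φ − θ_1 − θ_2 = 135.0030° (wrapped to (-180°,180°])

-45.007 120.004 135.003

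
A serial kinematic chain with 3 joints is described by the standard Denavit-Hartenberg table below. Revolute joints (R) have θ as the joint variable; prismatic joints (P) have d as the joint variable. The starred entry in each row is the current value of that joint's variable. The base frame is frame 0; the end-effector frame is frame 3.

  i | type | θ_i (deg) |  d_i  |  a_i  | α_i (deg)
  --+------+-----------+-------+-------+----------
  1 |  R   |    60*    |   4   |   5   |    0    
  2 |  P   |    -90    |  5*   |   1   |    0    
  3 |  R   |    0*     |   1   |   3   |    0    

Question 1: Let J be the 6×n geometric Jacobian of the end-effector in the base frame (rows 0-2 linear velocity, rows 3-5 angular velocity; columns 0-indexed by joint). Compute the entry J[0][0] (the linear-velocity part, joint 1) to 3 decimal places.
-2.330

axis z_0 = ẑ; lever o_n−o_0 = (5.9641,2.3301,10.0000)
cross product → J_v[:, 0] = (-2.3301,5.9641,0.0000)
J_ω[:, 0] = z_0
entry J[0][0] = -2.3301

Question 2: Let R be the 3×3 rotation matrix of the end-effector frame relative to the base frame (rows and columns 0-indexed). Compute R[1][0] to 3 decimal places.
-0.500

End-effector x-axis (col 0 of R) = (0.8660,-0.5000,0.0000)
R[1][0] = -0.5000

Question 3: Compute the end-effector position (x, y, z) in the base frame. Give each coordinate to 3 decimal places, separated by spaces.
after link 1: o_1 = (2.5000, 4.3301, 4.0000)
after link 2: o_2 = (3.3660, 3.8301, 9.0000)
after link 3: o_3 = (5.9641, 2.3301, 10.0000)

5.964 2.330 10.000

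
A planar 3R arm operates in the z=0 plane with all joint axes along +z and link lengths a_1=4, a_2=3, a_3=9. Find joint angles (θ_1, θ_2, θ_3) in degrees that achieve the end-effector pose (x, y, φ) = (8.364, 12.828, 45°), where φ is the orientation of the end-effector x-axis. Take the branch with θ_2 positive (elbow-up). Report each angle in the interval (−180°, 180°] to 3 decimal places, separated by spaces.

wrist centre = target − a_3·(cos φ, sin φ) = (2.0000, 6.4640)
cos θ_2 = (45.7840−4²−3²)/(2·4·3) = 0.8660; θ_2 = 30.0031° (elbow-up)
β = atan2(6.4640,2.0000) = 72.8074°; ψ = atan2(1.5001,6.5980) = 12.8092°
θ_1 = β − ψ = 59.9982°
θ_3 = φ − θ_1 − θ_2 = -45.0013° (wrapped to (-180°,180°])

59.998 30.003 -45.001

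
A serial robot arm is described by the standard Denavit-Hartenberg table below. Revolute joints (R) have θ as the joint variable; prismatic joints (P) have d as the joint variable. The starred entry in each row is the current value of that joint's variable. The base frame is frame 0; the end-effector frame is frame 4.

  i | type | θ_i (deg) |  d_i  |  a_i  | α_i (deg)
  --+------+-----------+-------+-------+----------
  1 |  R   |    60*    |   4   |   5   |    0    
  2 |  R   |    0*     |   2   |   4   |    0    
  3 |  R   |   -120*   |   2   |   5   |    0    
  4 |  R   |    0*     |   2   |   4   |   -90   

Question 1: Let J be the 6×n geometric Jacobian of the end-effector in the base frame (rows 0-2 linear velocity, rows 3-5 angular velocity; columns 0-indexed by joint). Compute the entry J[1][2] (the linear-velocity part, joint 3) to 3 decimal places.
axis z_2 = (0.0000,0.0000,1.0000); lever o_n−o_2 = (4.5000,-7.7942,4.0000)
cross product → J_v[:, 2] = (7.7942,4.5000,-0.0000)
J_ω[:, 2] = z_2
entry J[1][2] = 4.5000

4.500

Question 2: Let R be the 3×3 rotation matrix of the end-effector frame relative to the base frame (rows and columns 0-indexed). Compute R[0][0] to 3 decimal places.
End-effector x-axis (col 0 of R) = (0.5000,-0.8660,0.0000)
R[0][0] = 0.5000

0.500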